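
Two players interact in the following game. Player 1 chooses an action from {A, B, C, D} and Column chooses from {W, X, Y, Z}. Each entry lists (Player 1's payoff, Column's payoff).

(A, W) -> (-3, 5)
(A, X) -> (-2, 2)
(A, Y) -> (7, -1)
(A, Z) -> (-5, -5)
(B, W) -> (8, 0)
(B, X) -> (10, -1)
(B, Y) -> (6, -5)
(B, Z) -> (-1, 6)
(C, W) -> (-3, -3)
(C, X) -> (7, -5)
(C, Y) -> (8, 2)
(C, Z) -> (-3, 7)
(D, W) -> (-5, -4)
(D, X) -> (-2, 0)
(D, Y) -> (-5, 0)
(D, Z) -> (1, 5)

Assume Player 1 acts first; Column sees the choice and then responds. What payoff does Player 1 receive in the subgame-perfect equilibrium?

1

Backward induction with Player 1 moving first.
- A → Column plays W (best of 5, 2, -1, -5); Player 1 gets -3.
- B → Column plays Z (best of 0, -1, -5, 6); Player 1 gets -1.
- C → Column plays Z (best of -3, -5, 2, 7); Player 1 gets -3.
- D → Column plays Z (best of -4, 0, 0, 5); Player 1 gets 1.
Player 1's induced payoffs are -3, -1, -3, 1, so Player 1 commits to D. Subgame-perfect outcome: (D, Z) with payoffs (1, 5).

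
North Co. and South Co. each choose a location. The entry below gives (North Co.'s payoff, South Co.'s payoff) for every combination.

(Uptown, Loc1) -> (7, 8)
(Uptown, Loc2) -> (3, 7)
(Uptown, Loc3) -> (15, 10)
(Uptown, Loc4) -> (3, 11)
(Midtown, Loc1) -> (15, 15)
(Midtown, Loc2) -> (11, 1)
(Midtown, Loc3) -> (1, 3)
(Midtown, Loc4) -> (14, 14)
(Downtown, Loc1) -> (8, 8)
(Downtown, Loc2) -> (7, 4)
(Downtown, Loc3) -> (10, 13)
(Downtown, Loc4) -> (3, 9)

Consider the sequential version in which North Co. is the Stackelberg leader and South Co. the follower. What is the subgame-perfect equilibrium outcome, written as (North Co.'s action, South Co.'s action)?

Solve by backward induction (North Co. leads).
- Uptown: BR = Loc4, leader payoff 3.
- Midtown: BR = Loc1, leader payoff 15.
- Downtown: BR = Loc3, leader payoff 10.
Maximizing over 3, 15, 10, North Co. chooses Midtown. Subgame-perfect outcome: (Midtown, Loc1) with payoffs (15, 15).

(Midtown, Loc1)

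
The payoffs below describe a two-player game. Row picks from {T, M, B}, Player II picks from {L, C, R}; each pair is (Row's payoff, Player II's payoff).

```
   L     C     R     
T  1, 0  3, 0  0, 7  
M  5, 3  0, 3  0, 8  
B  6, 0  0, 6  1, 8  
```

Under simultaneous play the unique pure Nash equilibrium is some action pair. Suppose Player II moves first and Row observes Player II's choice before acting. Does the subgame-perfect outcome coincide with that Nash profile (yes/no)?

Row best-responds to each possible Player II move:
- L → Row plays B (best of 1, 5, 6); Player II gets 0.
- C → Row plays T (best of 3, 0, 0); Player II gets 0.
- R → Row plays B (best of 0, 0, 1); Player II gets 8.
Maximizing over 0, 0, 8, Player II chooses R. Subgame-perfect outcome: (B, R) with payoffs (1, 8).
For the simultaneous game, intersect best replies.
Row's best replies: L→B; C→T; R→B.
Player II's best replies: T→R; M→R; B→R.
Only (B, R) has each player best-responding; Nash payoffs (1, 8).
Sequential outcome (B, R) coincides with the Nash profile (B, R).

yes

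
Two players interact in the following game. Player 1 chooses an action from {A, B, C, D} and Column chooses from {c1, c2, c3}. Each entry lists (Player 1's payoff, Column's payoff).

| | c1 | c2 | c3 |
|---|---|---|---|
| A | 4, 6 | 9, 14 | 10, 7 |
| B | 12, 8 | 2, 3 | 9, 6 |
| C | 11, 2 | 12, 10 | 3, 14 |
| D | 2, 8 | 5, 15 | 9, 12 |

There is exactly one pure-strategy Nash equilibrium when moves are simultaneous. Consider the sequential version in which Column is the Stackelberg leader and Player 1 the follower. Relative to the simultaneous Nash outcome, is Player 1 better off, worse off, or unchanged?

unchanged

Backward induction with Column moving first.
- c1: Player 1 compares 4, 12, 11, 2 and picks B; Column would get 8.
- c2: Player 1 compares 9, 2, 12, 5 and picks C; Column would get 10.
- c3: Player 1 compares 10, 9, 3, 9 and picks A; Column would get 7.
Maximizing over 8, 10, 7, Column chooses c2. Subgame-perfect outcome: (C, c2) with payoffs (12, 10).
Under simultaneous play:
Player 1's best replies: c1→B; c2→C; c3→A.
Column's best replies: A→c2; B→c1; C→c3; D→c2.
The unique mutual best reply is (B, c1), giving (12, 8).
Player 1 earns 12 sequentially versus 12 at the Nash outcome: unchanged.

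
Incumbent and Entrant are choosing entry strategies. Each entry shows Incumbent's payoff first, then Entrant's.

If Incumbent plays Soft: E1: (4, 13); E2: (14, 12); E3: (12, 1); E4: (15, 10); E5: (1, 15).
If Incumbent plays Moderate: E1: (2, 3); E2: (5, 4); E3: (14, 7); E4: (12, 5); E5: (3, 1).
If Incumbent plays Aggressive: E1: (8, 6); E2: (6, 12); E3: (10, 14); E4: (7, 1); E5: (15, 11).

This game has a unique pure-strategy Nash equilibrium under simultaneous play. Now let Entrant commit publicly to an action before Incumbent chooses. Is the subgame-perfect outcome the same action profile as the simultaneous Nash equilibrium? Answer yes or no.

Work backward from Incumbent's decision.
- E1: Incumbent compares 4, 2, 8 and picks Aggressive; Entrant would get 6.
- E2: Incumbent compares 14, 5, 6 and picks Soft; Entrant would get 12.
- E3: Incumbent compares 12, 14, 10 and picks Moderate; Entrant would get 7.
- E4: Incumbent compares 15, 12, 7 and picks Soft; Entrant would get 10.
- E5: Incumbent compares 1, 3, 15 and picks Aggressive; Entrant would get 11.
Maximizing over 6, 12, 7, 10, 11, Entrant chooses E2. Subgame-perfect outcome: (Soft, E2) with payoffs (14, 12).
Now find the simultaneous Nash equilibrium.
Incumbent's best replies: E1→Aggressive; E2→Soft; E3→Moderate; E4→Soft; E5→Aggressive.
Entrant's best replies: Soft→E5; Moderate→E3; Aggressive→E3.
The unique mutual best reply is (Moderate, E3), giving (14, 7).
Sequential outcome (Soft, E2) differs from the Nash profile (Moderate, E3).

no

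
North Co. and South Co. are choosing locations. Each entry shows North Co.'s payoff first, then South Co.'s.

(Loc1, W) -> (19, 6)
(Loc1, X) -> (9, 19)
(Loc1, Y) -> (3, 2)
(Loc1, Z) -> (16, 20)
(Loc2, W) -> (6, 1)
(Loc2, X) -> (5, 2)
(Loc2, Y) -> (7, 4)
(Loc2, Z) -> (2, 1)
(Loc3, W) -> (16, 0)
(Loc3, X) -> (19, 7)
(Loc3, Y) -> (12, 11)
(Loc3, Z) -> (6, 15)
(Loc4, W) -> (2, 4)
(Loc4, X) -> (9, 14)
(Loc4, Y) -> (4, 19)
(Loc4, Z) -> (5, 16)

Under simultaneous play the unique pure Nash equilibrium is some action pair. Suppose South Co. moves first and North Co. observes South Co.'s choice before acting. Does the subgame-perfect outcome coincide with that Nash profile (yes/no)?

Solve by backward induction (South Co. leads).
- W: North Co. compares 19, 6, 16, 2 and picks Loc1; South Co. would get 6.
- X: North Co. compares 9, 5, 19, 9 and picks Loc3; South Co. would get 7.
- Y: North Co. compares 3, 7, 12, 4 and picks Loc3; South Co. would get 11.
- Z: North Co. compares 16, 2, 6, 5 and picks Loc1; South Co. would get 20.
Among 6, 7, 11, 20, the best is 20 at Z. Subgame-perfect outcome: (Loc1, Z) with payoffs (16, 20).
For the simultaneous game, intersect best replies.
North Co.'s best replies: W→Loc1; X→Loc3; Y→Loc3; Z→Loc1.
South Co.'s best replies: Loc1→Z; Loc2→Y; Loc3→Z; Loc4→Y.
The unique mutual best reply is (Loc1, Z), giving (16, 20).
Sequential outcome (Loc1, Z) coincides with the Nash profile (Loc1, Z).

yes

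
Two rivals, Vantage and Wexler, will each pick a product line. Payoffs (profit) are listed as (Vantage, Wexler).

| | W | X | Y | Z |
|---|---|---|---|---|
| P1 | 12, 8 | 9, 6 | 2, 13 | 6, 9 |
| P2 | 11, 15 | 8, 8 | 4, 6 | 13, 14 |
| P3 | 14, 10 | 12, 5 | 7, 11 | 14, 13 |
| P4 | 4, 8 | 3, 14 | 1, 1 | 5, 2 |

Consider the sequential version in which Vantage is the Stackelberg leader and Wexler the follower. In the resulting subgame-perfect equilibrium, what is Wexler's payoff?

Backward induction with Vantage moving first.
- P1: BR = Y, leader payoff 2.
- P2: BR = W, leader payoff 11.
- P3: BR = Z, leader payoff 14.
- P4: BR = X, leader payoff 3.
Maximizing over 2, 11, 14, 3, Vantage chooses P3. Subgame-perfect outcome: (P3, Z) with payoffs (14, 13).

13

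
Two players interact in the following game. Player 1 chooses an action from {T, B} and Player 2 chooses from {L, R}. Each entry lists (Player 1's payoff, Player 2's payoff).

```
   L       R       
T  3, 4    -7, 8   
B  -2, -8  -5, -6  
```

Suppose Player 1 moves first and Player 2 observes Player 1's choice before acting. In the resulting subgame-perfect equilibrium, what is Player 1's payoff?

-5

Backward induction with Player 1 moving first.
- T: Player 2 compares 4, 8 and picks R; Player 1 would get -7.
- B: Player 2 compares -8, -6 and picks R; Player 1 would get -5.
Among -7, -5, the best is -5 at B. Subgame-perfect outcome: (B, R) with payoffs (-5, -6).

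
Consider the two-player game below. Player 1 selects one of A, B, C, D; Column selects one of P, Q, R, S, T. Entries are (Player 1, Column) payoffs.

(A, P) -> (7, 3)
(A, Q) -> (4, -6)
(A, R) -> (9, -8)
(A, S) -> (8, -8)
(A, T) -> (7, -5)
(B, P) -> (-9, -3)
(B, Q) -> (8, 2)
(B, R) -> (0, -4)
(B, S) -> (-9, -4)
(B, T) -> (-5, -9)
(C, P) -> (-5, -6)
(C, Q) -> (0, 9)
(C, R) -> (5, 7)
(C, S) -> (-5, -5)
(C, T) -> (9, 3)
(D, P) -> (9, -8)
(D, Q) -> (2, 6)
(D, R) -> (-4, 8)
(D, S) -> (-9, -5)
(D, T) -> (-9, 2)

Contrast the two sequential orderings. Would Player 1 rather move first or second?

second

If Player 1 leads: Column's best replies are A→P, B→Q, C→Q, D→R; Player 1's induced payoffs 7, 8, 0, -4; outcome (B, Q), payoffs (8, 2).
If Column leads: Player 1's best replies are P→D, Q→B, R→A, S→A, T→C; Column's induced payoffs -8, 2, -8, -8, 3; outcome (C, T), payoffs (9, 3).
Player 1 gets 8 moving first and 9 moving second, so Player 1 prefers to move second.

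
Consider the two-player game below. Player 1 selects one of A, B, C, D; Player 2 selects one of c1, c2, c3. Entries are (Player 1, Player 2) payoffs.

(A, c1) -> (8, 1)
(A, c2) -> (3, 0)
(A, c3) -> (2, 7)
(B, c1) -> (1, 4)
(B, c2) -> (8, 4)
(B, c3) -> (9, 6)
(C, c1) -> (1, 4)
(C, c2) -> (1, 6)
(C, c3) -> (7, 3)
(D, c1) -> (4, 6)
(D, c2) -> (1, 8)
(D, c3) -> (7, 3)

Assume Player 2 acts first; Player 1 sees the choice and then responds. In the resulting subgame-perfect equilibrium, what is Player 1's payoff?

Backward induction with Player 2 moving first.
- c1 → Player 1 plays A (best of 8, 1, 1, 4); Player 2 gets 1.
- c2 → Player 1 plays B (best of 3, 8, 1, 1); Player 2 gets 4.
- c3 → Player 1 plays B (best of 2, 9, 7, 7); Player 2 gets 6.
Maximizing over 1, 4, 6, Player 2 chooses c3. Subgame-perfect outcome: (B, c3) with payoffs (9, 6).

9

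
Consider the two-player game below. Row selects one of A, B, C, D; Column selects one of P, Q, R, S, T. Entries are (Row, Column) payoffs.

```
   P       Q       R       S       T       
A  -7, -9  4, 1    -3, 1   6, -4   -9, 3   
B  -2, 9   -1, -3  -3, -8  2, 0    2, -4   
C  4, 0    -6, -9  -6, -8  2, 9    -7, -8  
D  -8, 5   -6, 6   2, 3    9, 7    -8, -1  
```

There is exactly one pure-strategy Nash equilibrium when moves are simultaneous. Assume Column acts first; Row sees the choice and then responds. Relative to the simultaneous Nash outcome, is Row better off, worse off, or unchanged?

unchanged

Row best-responds to each possible Column move:
- P: Row compares -7, -2, 4, -8 and picks C; Column would get 0.
- Q: Row compares 4, -1, -6, -6 and picks A; Column would get 1.
- R: Row compares -3, -3, -6, 2 and picks D; Column would get 3.
- S: Row compares 6, 2, 2, 9 and picks D; Column would get 7.
- T: Row compares -9, 2, -7, -8 and picks B; Column would get -4.
Column's induced payoffs are 0, 1, 3, 7, -4, so Column commits to S. Subgame-perfect outcome: (D, S) with payoffs (9, 7).
For the simultaneous game, intersect best replies.
Row's best replies: P→C; Q→A; R→D; S→D; T→B.
Column's best replies: A→T; B→P; C→S; D→S.
The unique mutual best reply is (D, S), giving (9, 7).
Row earns 9 sequentially versus 9 at the Nash outcome: unchanged.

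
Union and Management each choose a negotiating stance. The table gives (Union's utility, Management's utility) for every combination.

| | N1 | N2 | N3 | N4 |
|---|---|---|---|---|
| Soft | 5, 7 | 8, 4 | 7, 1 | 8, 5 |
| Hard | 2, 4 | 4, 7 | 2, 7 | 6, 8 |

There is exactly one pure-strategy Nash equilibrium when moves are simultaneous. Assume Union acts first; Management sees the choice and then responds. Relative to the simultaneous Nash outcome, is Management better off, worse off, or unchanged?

better off

Solve by backward induction (Union leads).
- Soft: Management compares 7, 4, 1, 5 and picks N1; Union would get 5.
- Hard: Management compares 4, 7, 7, 8 and picks N4; Union would get 6.
Among 5, 6, the best is 6 at Hard. Subgame-perfect outcome: (Hard, N4) with payoffs (6, 8).
Now find the simultaneous Nash equilibrium.
Union's best replies: N1→Soft; N2→Soft; N3→Soft; N4→Soft.
Management's best replies: Soft→N1; Hard→N4.
Only (Soft, N1) has each player best-responding; Nash payoffs (5, 7).
Management earns 8 sequentially versus 7 at the Nash outcome: better off.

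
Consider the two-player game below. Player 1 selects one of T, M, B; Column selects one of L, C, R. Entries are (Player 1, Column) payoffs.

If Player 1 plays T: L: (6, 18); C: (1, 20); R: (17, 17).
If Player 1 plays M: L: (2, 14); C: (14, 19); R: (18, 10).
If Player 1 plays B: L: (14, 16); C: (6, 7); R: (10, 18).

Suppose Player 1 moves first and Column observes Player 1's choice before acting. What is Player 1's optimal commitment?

M

Column best-responds to each possible Player 1 move:
- T: Column compares 18, 20, 17 and picks C; Player 1 would get 1.
- M: Column compares 14, 19, 10 and picks C; Player 1 would get 14.
- B: Column compares 16, 7, 18 and picks R; Player 1 would get 10.
Player 1's induced payoffs are 1, 14, 10, so Player 1 commits to M. Subgame-perfect outcome: (M, C) with payoffs (14, 19).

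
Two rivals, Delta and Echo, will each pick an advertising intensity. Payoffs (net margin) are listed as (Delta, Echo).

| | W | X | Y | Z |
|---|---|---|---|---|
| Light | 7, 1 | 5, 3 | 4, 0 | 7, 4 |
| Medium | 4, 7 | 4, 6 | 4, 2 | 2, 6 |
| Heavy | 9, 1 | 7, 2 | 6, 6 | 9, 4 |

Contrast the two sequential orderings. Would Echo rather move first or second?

If Delta leads: Echo's best replies are Light→Z, Medium→W, Heavy→Y; Delta's induced payoffs 7, 4, 6; outcome (Light, Z), payoffs (7, 4).
If Echo leads: Delta's best replies are W→Heavy, X→Heavy, Y→Heavy, Z→Heavy; Echo's induced payoffs 1, 2, 6, 4; outcome (Heavy, Y), payoffs (6, 6).
Echo gets 6 moving first and 4 moving second, so Echo prefers to move first.

first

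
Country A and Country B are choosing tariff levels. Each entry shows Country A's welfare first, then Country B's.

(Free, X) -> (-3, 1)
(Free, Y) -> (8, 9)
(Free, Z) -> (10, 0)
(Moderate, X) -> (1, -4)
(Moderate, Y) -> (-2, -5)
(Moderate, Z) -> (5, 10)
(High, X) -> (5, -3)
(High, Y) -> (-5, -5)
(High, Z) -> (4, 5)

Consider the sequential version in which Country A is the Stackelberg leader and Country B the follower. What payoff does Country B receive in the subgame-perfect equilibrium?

Country B best-responds to each possible Country A move:
- Free: BR = Y, leader payoff 8.
- Moderate: BR = Z, leader payoff 5.
- High: BR = Z, leader payoff 4.
Among 8, 5, 4, the best is 8 at Free. Subgame-perfect outcome: (Free, Y) with payoffs (8, 9).

9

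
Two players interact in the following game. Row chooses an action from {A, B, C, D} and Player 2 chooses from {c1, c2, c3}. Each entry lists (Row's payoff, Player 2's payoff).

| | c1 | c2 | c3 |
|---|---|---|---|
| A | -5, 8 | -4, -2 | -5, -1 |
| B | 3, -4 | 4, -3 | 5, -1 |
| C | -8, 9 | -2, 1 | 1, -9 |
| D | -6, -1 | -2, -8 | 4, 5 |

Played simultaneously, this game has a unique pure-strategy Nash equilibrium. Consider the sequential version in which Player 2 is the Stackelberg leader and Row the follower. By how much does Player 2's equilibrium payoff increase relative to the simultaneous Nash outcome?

0

Solve by backward induction (Player 2 leads).
- c1: Row compares -5, 3, -8, -6 and picks B; Player 2 would get -4.
- c2: Row compares -4, 4, -2, -2 and picks B; Player 2 would get -3.
- c3: Row compares -5, 5, 1, 4 and picks B; Player 2 would get -1.
Among -4, -3, -1, the best is -1 at c3. Subgame-perfect outcome: (B, c3) with payoffs (5, -1).
Now find the simultaneous Nash equilibrium.
Row's best replies: c1→B; c2→B; c3→B.
Player 2's best replies: A→c1; B→c3; C→c1; D→c3.
Only (B, c3) has each player best-responding; Nash payoffs (5, -1).
Player 2's commitment gain: -1 − -1 = 0.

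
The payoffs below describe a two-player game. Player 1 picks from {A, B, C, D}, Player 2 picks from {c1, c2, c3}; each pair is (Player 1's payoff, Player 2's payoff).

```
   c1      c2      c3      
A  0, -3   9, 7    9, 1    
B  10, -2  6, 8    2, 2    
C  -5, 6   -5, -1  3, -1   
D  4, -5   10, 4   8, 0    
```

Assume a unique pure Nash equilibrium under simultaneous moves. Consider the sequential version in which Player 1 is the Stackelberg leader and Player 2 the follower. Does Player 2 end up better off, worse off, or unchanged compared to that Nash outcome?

unchanged

Work backward from Player 2's decision.
- A: Player 2 compares -3, 7, 1 and picks c2; Player 1 would get 9.
- B: Player 2 compares -2, 8, 2 and picks c2; Player 1 would get 6.
- C: Player 2 compares 6, -1, -1 and picks c1; Player 1 would get -5.
- D: Player 2 compares -5, 4, 0 and picks c2; Player 1 would get 10.
Among 9, 6, -5, 10, the best is 10 at D. Subgame-perfect outcome: (D, c2) with payoffs (10, 4).
Under simultaneous play:
Player 1's best replies: c1→B; c2→D; c3→A.
Player 2's best replies: A→c2; B→c2; C→c1; D→c2.
Only (D, c2) has each player best-responding; Nash payoffs (10, 4).
Player 2 earns 4 sequentially versus 4 at the Nash outcome: unchanged.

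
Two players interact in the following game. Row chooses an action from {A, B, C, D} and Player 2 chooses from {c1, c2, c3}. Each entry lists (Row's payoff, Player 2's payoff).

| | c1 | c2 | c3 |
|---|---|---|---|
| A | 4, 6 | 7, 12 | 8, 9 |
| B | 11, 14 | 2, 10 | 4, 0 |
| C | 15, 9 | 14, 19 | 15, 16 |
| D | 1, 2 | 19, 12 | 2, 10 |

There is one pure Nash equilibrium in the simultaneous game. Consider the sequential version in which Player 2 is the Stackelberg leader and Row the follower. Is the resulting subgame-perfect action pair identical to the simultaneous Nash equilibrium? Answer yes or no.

Backward induction with Player 2 moving first.
- c1: BR = C, leader payoff 9.
- c2: BR = D, leader payoff 12.
- c3: BR = C, leader payoff 16.
Maximizing over 9, 12, 16, Player 2 chooses c3. Subgame-perfect outcome: (C, c3) with payoffs (15, 16).
For the simultaneous game, intersect best replies.
Row's best replies: c1→C; c2→D; c3→C.
Player 2's best replies: A→c2; B→c1; C→c2; D→c2.
Only (D, c2) has each player best-responding; Nash payoffs (19, 12).
Sequential outcome (C, c3) differs from the Nash profile (D, c2).

no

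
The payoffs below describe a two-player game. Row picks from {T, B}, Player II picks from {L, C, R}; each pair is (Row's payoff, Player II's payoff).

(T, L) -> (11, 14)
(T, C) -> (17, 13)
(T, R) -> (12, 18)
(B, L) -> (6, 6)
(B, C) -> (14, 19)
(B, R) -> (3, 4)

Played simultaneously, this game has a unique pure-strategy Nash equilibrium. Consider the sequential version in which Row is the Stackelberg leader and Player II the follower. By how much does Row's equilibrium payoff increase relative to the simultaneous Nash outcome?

2

Player II best-responds to each possible Row move:
- T: Player II compares 14, 13, 18 and picks R; Row would get 12.
- B: Player II compares 6, 19, 4 and picks C; Row would get 14.
Among 12, 14, the best is 14 at B. Subgame-perfect outcome: (B, C) with payoffs (14, 19).
Now find the simultaneous Nash equilibrium.
Row's best replies: L→T; C→T; R→T.
Player II's best replies: T→R; B→C.
The unique mutual best reply is (T, R), giving (12, 18).
Row's commitment gain: 14 − 12 = 2.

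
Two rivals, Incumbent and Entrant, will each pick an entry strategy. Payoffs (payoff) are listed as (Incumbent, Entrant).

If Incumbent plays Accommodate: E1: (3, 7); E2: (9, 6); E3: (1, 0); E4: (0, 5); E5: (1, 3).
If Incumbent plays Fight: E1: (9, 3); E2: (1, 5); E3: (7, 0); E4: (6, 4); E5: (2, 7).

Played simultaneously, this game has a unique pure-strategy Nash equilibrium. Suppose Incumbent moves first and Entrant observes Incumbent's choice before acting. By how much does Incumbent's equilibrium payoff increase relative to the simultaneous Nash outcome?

1

Entrant best-responds to each possible Incumbent move:
- Accommodate → Entrant plays E1 (best of 7, 6, 0, 5, 3); Incumbent gets 3.
- Fight → Entrant plays E5 (best of 3, 5, 0, 4, 7); Incumbent gets 2.
Maximizing over 3, 2, Incumbent chooses Accommodate. Subgame-perfect outcome: (Accommodate, E1) with payoffs (3, 7).
Under simultaneous play:
Incumbent's best replies: E1→Fight; E2→Accommodate; E3→Fight; E4→Fight; E5→Fight.
Entrant's best replies: Accommodate→E1; Fight→E5.
Only (Fight, E5) has each player best-responding; Nash payoffs (2, 7).
Incumbent's commitment gain: 3 − 2 = 1.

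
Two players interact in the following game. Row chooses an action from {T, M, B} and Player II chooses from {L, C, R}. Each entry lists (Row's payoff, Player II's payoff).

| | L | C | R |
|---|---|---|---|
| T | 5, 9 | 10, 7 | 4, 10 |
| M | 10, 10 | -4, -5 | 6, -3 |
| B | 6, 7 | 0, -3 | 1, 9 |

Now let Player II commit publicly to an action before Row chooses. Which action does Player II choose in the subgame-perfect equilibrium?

Solve by backward induction (Player II leads).
- L: BR = M, leader payoff 10.
- C: BR = T, leader payoff 7.
- R: BR = M, leader payoff -3.
Among 10, 7, -3, the best is 10 at L. Subgame-perfect outcome: (M, L) with payoffs (10, 10).

L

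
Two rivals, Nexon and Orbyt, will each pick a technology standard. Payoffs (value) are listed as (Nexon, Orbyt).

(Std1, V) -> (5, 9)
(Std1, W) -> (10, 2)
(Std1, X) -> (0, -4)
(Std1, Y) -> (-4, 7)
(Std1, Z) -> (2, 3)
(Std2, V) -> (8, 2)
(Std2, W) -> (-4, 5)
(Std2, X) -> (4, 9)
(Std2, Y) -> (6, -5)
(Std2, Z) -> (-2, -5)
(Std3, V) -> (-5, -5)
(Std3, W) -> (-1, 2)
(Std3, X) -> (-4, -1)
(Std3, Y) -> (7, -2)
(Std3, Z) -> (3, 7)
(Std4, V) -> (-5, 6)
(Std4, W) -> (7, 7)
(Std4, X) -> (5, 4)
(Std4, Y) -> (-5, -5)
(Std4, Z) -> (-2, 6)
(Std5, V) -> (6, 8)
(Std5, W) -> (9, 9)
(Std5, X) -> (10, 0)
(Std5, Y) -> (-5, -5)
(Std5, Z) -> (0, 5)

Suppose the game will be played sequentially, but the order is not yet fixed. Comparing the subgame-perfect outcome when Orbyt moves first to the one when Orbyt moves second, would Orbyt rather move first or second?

second

If Nexon leads: Orbyt's best replies are Std1→V, Std2→X, Std3→Z, Std4→W, Std5→W; Nexon's induced payoffs 5, 4, 3, 7, 9; outcome (Std5, W), payoffs (9, 9).
If Orbyt leads: Nexon's best replies are V→Std2, W→Std1, X→Std5, Y→Std3, Z→Std3; Orbyt's induced payoffs 2, 2, 0, -2, 7; outcome (Std3, Z), payoffs (3, 7).
Orbyt gets 7 moving first and 9 moving second, so Orbyt prefers to move second.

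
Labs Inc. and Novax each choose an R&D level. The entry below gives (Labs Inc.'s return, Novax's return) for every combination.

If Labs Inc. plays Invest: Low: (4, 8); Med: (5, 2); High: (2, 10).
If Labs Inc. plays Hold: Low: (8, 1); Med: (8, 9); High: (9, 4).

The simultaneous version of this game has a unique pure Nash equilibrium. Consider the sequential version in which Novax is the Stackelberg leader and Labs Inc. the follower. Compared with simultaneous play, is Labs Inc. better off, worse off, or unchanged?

Work backward from Labs Inc.'s decision.
- Low: Labs Inc. compares 4, 8 and picks Hold; Novax would get 1.
- Med: Labs Inc. compares 5, 8 and picks Hold; Novax would get 9.
- High: Labs Inc. compares 2, 9 and picks Hold; Novax would get 4.
Among 1, 9, 4, the best is 9 at Med. Subgame-perfect outcome: (Hold, Med) with payoffs (8, 9).
Under simultaneous play:
Labs Inc.'s best replies: Low→Hold; Med→Hold; High→Hold.
Novax's best replies: Invest→High; Hold→Med.
The unique mutual best reply is (Hold, Med), giving (8, 9).
Labs Inc. earns 8 sequentially versus 8 at the Nash outcome: unchanged.

unchanged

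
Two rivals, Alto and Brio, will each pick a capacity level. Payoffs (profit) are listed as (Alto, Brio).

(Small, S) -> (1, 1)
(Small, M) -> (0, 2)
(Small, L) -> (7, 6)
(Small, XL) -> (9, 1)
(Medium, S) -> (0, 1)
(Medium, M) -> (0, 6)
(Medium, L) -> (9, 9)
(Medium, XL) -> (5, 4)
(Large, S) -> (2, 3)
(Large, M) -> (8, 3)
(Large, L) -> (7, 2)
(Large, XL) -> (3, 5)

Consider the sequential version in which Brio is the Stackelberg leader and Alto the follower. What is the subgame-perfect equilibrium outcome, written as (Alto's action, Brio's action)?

(Medium, L)

Solve by backward induction (Brio leads).
- S → Alto plays Large (best of 1, 0, 2); Brio gets 3.
- M → Alto plays Large (best of 0, 0, 8); Brio gets 3.
- L → Alto plays Medium (best of 7, 9, 7); Brio gets 9.
- XL → Alto plays Small (best of 9, 5, 3); Brio gets 1.
Brio's induced payoffs are 3, 3, 9, 1, so Brio commits to L. Subgame-perfect outcome: (Medium, L) with payoffs (9, 9).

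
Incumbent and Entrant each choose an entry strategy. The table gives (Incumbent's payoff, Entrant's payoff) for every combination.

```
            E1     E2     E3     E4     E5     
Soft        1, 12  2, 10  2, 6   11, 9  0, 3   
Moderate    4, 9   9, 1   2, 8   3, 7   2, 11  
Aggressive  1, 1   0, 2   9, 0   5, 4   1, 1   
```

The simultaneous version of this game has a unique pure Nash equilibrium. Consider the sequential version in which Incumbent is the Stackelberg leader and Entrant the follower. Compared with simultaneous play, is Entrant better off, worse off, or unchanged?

Entrant best-responds to each possible Incumbent move:
- Soft: Entrant compares 12, 10, 6, 9, 3 and picks E1; Incumbent would get 1.
- Moderate: Entrant compares 9, 1, 8, 7, 11 and picks E5; Incumbent would get 2.
- Aggressive: Entrant compares 1, 2, 0, 4, 1 and picks E4; Incumbent would get 5.
Incumbent's induced payoffs are 1, 2, 5, so Incumbent commits to Aggressive. Subgame-perfect outcome: (Aggressive, E4) with payoffs (5, 4).
Now find the simultaneous Nash equilibrium.
Incumbent's best replies: E1→Moderate; E2→Moderate; E3→Aggressive; E4→Soft; E5→Moderate.
Entrant's best replies: Soft→E1; Moderate→E5; Aggressive→E4.
Only (Moderate, E5) has each player best-responding; Nash payoffs (2, 11).
Entrant earns 4 sequentially versus 11 at the Nash outcome: worse off.

worse off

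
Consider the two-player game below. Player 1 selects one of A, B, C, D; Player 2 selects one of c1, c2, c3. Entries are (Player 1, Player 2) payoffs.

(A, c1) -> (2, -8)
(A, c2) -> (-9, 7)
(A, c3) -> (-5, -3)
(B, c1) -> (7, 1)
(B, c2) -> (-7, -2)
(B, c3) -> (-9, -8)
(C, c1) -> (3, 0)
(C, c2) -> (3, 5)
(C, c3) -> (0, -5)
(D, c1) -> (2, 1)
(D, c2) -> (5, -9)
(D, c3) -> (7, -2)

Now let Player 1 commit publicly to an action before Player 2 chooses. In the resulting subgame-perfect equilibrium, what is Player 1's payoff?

Backward induction with Player 1 moving first.
- A: Player 2 compares -8, 7, -3 and picks c2; Player 1 would get -9.
- B: Player 2 compares 1, -2, -8 and picks c1; Player 1 would get 7.
- C: Player 2 compares 0, 5, -5 and picks c2; Player 1 would get 3.
- D: Player 2 compares 1, -9, -2 and picks c1; Player 1 would get 2.
Maximizing over -9, 7, 3, 2, Player 1 chooses B. Subgame-perfect outcome: (B, c1) with payoffs (7, 1).

7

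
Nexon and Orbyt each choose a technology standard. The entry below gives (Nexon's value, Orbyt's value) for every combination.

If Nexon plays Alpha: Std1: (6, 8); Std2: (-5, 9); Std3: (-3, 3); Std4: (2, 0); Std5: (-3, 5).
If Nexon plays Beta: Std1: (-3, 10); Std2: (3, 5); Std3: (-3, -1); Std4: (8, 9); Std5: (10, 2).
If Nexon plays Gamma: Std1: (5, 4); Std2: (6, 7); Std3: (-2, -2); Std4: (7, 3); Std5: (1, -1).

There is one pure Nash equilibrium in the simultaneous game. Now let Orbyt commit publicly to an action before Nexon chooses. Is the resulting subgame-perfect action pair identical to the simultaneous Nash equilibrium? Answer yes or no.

Nexon best-responds to each possible Orbyt move:
- Std1 → Nexon plays Alpha (best of 6, -3, 5); Orbyt gets 8.
- Std2 → Nexon plays Gamma (best of -5, 3, 6); Orbyt gets 7.
- Std3 → Nexon plays Gamma (best of -3, -3, -2); Orbyt gets -2.
- Std4 → Nexon plays Beta (best of 2, 8, 7); Orbyt gets 9.
- Std5 → Nexon plays Beta (best of -3, 10, 1); Orbyt gets 2.
Among 8, 7, -2, 9, 2, the best is 9 at Std4. Subgame-perfect outcome: (Beta, Std4) with payoffs (8, 9).
For the simultaneous game, intersect best replies.
Nexon's best replies: Std1→Alpha; Std2→Gamma; Std3→Gamma; Std4→Beta; Std5→Beta.
Orbyt's best replies: Alpha→Std2; Beta→Std1; Gamma→Std2.
The unique mutual best reply is (Gamma, Std2), giving (6, 7).
Sequential outcome (Beta, Std4) differs from the Nash profile (Gamma, Std2).

no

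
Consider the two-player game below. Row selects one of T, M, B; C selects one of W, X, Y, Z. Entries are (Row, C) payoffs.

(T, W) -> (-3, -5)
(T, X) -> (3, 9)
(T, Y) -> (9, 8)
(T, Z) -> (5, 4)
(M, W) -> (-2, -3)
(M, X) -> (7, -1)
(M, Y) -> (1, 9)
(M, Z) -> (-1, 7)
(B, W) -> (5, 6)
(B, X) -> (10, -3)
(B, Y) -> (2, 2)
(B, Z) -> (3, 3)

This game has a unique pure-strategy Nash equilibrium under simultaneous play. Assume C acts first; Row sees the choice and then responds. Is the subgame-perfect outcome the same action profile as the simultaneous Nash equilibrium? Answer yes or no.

no

Solve by backward induction (C leads).
- W: Row compares -3, -2, 5 and picks B; C would get 6.
- X: Row compares 3, 7, 10 and picks B; C would get -3.
- Y: Row compares 9, 1, 2 and picks T; C would get 8.
- Z: Row compares 5, -1, 3 and picks T; C would get 4.
Maximizing over 6, -3, 8, 4, C chooses Y. Subgame-perfect outcome: (T, Y) with payoffs (9, 8).
Under simultaneous play:
Row's best replies: W→B; X→B; Y→T; Z→T.
C's best replies: T→X; M→Y; B→W.
The unique mutual best reply is (B, W), giving (5, 6).
Sequential outcome (T, Y) differs from the Nash profile (B, W).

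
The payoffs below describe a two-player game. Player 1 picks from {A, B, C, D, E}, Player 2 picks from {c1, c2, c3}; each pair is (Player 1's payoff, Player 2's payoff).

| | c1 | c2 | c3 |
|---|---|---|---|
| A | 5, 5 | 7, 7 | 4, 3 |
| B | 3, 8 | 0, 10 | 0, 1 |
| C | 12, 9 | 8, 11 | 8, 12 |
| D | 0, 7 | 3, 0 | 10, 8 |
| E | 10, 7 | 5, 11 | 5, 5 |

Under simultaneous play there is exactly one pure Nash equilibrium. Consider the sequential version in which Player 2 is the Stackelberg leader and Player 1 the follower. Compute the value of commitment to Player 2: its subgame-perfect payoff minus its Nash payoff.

Solve by backward induction (Player 2 leads).
- c1: Player 1 compares 5, 3, 12, 0, 10 and picks C; Player 2 would get 9.
- c2: Player 1 compares 7, 0, 8, 3, 5 and picks C; Player 2 would get 11.
- c3: Player 1 compares 4, 0, 8, 10, 5 and picks D; Player 2 would get 8.
Among 9, 11, 8, the best is 11 at c2. Subgame-perfect outcome: (C, c2) with payoffs (8, 11).
Now find the simultaneous Nash equilibrium.
Player 1's best replies: c1→C; c2→C; c3→D.
Player 2's best replies: A→c2; B→c2; C→c3; D→c3; E→c2.
The unique mutual best reply is (D, c3), giving (10, 8).
Player 2's commitment gain: 11 − 8 = 3.

3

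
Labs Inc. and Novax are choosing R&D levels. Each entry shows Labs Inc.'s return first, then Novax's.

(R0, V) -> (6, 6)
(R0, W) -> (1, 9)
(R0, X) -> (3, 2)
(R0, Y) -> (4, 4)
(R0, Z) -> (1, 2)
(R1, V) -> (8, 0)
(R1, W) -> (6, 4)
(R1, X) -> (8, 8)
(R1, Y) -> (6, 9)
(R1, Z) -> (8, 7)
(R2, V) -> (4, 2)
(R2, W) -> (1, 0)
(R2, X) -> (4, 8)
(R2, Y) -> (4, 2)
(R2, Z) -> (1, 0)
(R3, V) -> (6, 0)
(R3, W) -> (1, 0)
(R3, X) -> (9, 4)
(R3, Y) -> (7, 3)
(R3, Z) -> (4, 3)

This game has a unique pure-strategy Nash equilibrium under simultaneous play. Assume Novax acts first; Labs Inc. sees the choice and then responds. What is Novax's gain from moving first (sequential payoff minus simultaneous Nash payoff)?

3

Labs Inc. best-responds to each possible Novax move:
- V: Labs Inc. compares 6, 8, 4, 6 and picks R1; Novax would get 0.
- W: Labs Inc. compares 1, 6, 1, 1 and picks R1; Novax would get 4.
- X: Labs Inc. compares 3, 8, 4, 9 and picks R3; Novax would get 4.
- Y: Labs Inc. compares 4, 6, 4, 7 and picks R3; Novax would get 3.
- Z: Labs Inc. compares 1, 8, 1, 4 and picks R1; Novax would get 7.
Among 0, 4, 4, 3, 7, the best is 7 at Z. Subgame-perfect outcome: (R1, Z) with payoffs (8, 7).
For the simultaneous game, intersect best replies.
Labs Inc.'s best replies: V→R1; W→R1; X→R3; Y→R3; Z→R1.
Novax's best replies: R0→W; R1→Y; R2→X; R3→X.
The unique mutual best reply is (R3, X), giving (9, 4).
Novax's commitment gain: 7 − 4 = 3.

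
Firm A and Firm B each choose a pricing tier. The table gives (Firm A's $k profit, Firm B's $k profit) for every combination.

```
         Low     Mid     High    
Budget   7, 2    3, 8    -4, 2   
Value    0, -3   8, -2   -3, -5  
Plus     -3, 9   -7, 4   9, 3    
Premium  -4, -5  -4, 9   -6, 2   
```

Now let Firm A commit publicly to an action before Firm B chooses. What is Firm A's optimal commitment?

Backward induction with Firm A moving first.
- Budget: Firm B compares 2, 8, 2 and picks Mid; Firm A would get 3.
- Value: Firm B compares -3, -2, -5 and picks Mid; Firm A would get 8.
- Plus: Firm B compares 9, 4, 3 and picks Low; Firm A would get -3.
- Premium: Firm B compares -5, 9, 2 and picks Mid; Firm A would get -4.
Maximizing over 3, 8, -3, -4, Firm A chooses Value. Subgame-perfect outcome: (Value, Mid) with payoffs (8, -2).

Value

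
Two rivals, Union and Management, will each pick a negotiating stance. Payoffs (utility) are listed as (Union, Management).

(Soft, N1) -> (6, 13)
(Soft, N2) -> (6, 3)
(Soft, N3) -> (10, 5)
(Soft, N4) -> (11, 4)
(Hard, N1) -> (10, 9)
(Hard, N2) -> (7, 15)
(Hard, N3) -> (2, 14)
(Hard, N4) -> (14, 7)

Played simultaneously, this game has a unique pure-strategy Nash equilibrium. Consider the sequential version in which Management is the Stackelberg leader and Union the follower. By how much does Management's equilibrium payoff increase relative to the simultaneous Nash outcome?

0

Backward induction with Management moving first.
- N1: BR = Hard, leader payoff 9.
- N2: BR = Hard, leader payoff 15.
- N3: BR = Soft, leader payoff 5.
- N4: BR = Hard, leader payoff 7.
Management's induced payoffs are 9, 15, 5, 7, so Management commits to N2. Subgame-perfect outcome: (Hard, N2) with payoffs (7, 15).
For the simultaneous game, intersect best replies.
Union's best replies: N1→Hard; N2→Hard; N3→Soft; N4→Hard.
Management's best replies: Soft→N1; Hard→N2.
Only (Hard, N2) has each player best-responding; Nash payoffs (7, 15).
Management's commitment gain: 15 − 15 = 0.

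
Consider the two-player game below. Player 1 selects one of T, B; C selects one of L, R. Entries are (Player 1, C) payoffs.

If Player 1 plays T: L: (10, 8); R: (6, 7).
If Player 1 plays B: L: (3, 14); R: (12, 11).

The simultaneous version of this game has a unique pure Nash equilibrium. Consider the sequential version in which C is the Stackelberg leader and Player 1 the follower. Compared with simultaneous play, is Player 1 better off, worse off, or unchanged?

better off

Solve by backward induction (C leads).
- L → Player 1 plays T (best of 10, 3); C gets 8.
- R → Player 1 plays B (best of 6, 12); C gets 11.
Maximizing over 8, 11, C chooses R. Subgame-perfect outcome: (B, R) with payoffs (12, 11).
For the simultaneous game, intersect best replies.
Player 1's best replies: L→T; R→B.
C's best replies: T→L; B→L.
The unique mutual best reply is (T, L), giving (10, 8).
Player 1 earns 12 sequentially versus 10 at the Nash outcome: better off.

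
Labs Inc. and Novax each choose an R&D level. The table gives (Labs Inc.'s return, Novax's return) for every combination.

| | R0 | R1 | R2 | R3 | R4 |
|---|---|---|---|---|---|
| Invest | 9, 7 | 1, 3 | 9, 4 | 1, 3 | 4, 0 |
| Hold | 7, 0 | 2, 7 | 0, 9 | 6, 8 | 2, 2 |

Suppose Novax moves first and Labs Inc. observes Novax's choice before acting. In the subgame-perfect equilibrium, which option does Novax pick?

R3

Backward induction with Novax moving first.
- R0: Labs Inc. compares 9, 7 and picks Invest; Novax would get 7.
- R1: Labs Inc. compares 1, 2 and picks Hold; Novax would get 7.
- R2: Labs Inc. compares 9, 0 and picks Invest; Novax would get 4.
- R3: Labs Inc. compares 1, 6 and picks Hold; Novax would get 8.
- R4: Labs Inc. compares 4, 2 and picks Invest; Novax would get 0.
Maximizing over 7, 7, 4, 8, 0, Novax chooses R3. Subgame-perfect outcome: (Hold, R3) with payoffs (6, 8).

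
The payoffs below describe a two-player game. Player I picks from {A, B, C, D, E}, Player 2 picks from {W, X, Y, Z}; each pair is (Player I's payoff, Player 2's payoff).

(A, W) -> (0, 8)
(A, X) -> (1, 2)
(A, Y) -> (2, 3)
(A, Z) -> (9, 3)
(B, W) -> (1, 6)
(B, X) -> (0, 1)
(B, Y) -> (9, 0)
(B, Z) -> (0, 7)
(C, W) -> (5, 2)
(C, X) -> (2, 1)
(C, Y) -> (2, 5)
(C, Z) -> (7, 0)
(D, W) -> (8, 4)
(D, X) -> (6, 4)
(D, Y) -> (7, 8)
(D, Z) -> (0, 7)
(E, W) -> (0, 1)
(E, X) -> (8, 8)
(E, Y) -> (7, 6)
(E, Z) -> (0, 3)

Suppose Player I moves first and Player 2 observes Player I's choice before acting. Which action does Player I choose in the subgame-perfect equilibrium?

E

Player 2 best-responds to each possible Player I move:
- A → Player 2 plays W (best of 8, 2, 3, 3); Player I gets 0.
- B → Player 2 plays Z (best of 6, 1, 0, 7); Player I gets 0.
- C → Player 2 plays Y (best of 2, 1, 5, 0); Player I gets 2.
- D → Player 2 plays Y (best of 4, 4, 8, 7); Player I gets 7.
- E → Player 2 plays X (best of 1, 8, 6, 3); Player I gets 8.
Player I's induced payoffs are 0, 0, 2, 7, 8, so Player I commits to E. Subgame-perfect outcome: (E, X) with payoffs (8, 8).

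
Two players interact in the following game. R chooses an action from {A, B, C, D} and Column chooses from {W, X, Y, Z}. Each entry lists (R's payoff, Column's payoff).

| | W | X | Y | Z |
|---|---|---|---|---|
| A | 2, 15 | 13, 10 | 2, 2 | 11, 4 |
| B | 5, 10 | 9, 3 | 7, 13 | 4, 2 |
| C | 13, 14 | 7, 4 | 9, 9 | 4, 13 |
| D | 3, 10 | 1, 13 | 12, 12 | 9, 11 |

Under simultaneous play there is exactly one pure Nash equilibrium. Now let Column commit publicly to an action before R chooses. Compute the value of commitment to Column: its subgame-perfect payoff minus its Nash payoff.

Backward induction with Column moving first.
- W: R compares 2, 5, 13, 3 and picks C; Column would get 14.
- X: R compares 13, 9, 7, 1 and picks A; Column would get 10.
- Y: R compares 2, 7, 9, 12 and picks D; Column would get 12.
- Z: R compares 11, 4, 4, 9 and picks A; Column would get 4.
Among 14, 10, 12, 4, the best is 14 at W. Subgame-perfect outcome: (C, W) with payoffs (13, 14).
Under simultaneous play:
R's best replies: W→C; X→A; Y→D; Z→A.
Column's best replies: A→W; B→Y; C→W; D→X.
Only (C, W) has each player best-responding; Nash payoffs (13, 14).
Column's commitment gain: 14 − 14 = 0.

0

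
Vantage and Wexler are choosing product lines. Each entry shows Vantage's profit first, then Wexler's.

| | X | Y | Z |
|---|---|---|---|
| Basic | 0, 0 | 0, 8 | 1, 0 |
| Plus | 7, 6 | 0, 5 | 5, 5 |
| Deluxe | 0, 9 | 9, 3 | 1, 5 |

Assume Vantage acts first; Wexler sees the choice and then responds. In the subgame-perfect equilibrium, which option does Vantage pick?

Work backward from Wexler's decision.
- Basic: BR = Y, leader payoff 0.
- Plus: BR = X, leader payoff 7.
- Deluxe: BR = X, leader payoff 0.
Vantage's induced payoffs are 0, 7, 0, so Vantage commits to Plus. Subgame-perfect outcome: (Plus, X) with payoffs (7, 6).

Plus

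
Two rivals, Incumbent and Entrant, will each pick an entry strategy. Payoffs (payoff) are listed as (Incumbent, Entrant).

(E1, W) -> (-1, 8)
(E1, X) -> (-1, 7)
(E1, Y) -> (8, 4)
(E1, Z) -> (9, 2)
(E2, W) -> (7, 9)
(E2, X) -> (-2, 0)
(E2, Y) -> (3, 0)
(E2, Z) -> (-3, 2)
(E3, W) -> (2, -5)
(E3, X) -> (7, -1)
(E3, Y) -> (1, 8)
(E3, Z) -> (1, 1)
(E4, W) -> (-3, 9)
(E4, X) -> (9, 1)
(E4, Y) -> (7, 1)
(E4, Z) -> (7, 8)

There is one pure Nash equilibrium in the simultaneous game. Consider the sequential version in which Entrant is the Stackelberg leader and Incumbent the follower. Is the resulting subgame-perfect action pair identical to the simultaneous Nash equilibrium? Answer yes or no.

Work backward from Incumbent's decision.
- W → Incumbent plays E2 (best of -1, 7, 2, -3); Entrant gets 9.
- X → Incumbent plays E4 (best of -1, -2, 7, 9); Entrant gets 1.
- Y → Incumbent plays E1 (best of 8, 3, 1, 7); Entrant gets 4.
- Z → Incumbent plays E1 (best of 9, -3, 1, 7); Entrant gets 2.
Maximizing over 9, 1, 4, 2, Entrant chooses W. Subgame-perfect outcome: (E2, W) with payoffs (7, 9).
Now find the simultaneous Nash equilibrium.
Incumbent's best replies: W→E2; X→E4; Y→E1; Z→E1.
Entrant's best replies: E1→W; E2→W; E3→Y; E4→W.
The unique mutual best reply is (E2, W), giving (7, 9).
Sequential outcome (E2, W) coincides with the Nash profile (E2, W).

yes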